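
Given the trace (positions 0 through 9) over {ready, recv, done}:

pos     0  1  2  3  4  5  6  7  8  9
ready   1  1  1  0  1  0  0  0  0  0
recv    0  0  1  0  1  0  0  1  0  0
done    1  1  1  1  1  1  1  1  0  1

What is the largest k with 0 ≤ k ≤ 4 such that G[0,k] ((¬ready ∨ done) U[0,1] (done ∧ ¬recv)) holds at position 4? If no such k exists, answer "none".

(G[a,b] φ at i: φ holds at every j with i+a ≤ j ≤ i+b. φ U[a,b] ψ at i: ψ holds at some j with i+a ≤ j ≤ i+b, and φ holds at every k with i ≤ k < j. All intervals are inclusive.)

((¬ready ∨ done) U[0,1] (done ∧ ¬recv)) must hold from j=4 onward; find where it first fails.
  j=4: holds
  j=5: holds
  j=6: holds
  j=7: fails
Holds on [4,6], so largest k = 2.

2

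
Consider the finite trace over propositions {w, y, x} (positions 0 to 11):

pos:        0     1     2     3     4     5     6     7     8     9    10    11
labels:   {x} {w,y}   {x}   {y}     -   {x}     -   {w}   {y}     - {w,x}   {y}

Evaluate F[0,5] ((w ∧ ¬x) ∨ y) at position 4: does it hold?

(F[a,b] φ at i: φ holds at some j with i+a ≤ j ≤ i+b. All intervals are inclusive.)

Check ((w ∧ ¬x) ∨ y) at each j in [4,9]:
  j=4: false
  j=5: false
  j=6: false
  j=7: true
  j=8: true
  j=9: false
Found at j=7 → formula holds.

Yes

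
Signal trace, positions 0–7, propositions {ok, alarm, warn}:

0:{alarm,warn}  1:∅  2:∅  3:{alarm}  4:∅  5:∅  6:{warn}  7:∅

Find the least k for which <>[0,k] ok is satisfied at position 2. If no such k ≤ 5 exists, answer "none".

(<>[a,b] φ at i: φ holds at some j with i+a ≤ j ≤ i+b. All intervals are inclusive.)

Scan j = 2,3,… for ok:
  j=2: fails
  j=3: fails
  j=4: fails
  j=5: fails
  j=6: fails
  j=7: fails
No j in [2,7] satisfies it → none.

none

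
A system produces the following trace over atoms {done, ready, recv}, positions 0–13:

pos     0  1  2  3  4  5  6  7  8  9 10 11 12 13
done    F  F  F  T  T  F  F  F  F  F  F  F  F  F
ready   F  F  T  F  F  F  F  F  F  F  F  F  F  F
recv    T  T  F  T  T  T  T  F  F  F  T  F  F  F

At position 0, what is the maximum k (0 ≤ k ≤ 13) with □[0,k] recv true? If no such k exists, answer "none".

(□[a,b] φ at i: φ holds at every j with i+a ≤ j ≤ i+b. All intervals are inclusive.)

recv must hold from j=0 onward; find where it first fails.
  j=0: holds
  j=1: holds
  j=2: fails
Holds on [0,1], so largest k = 1.

1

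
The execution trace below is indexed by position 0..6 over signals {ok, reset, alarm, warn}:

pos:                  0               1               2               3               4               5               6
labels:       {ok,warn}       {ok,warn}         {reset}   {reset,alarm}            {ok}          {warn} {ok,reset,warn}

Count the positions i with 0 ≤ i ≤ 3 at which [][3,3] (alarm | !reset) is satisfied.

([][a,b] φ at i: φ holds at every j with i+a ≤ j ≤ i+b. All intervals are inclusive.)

Evaluate at each i in [0,3]:
  i=0: ✓ (all of [3,3])
  i=1: ✓ (all of [4,4])
  i=2: ✓ (all of [5,5])
  i=3: ✗ (fails at j=6)
Positions where it holds: {0, 1, 2} → 3.

3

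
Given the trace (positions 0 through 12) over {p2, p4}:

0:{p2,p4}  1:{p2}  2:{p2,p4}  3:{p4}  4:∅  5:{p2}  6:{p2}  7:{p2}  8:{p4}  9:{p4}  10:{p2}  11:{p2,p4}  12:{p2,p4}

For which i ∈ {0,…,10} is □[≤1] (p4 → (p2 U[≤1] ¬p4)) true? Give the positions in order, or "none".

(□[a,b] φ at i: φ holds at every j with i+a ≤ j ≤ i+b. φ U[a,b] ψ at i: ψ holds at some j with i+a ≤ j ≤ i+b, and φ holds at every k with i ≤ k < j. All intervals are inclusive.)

Evaluate at each i in [0,10]:
  i=0: ✓ (all of [0,1])
  i=1: ✗ (fails at j=2)
  i=2: ✗ (fails at j=2)
  i=3: ✗ (fails at j=3)
  i=4: ✓ (all of [4,5])
  i=5: ✓ (all of [5,6])
  i=6: ✓ (all of [6,7])
  i=7: ✗ (fails at j=8)
  i=8: ✗ (fails at j=8)
  i=9: ✗ (fails at j=9)
  i=10: ✗ (fails at j=11)

0, 4, 5, 6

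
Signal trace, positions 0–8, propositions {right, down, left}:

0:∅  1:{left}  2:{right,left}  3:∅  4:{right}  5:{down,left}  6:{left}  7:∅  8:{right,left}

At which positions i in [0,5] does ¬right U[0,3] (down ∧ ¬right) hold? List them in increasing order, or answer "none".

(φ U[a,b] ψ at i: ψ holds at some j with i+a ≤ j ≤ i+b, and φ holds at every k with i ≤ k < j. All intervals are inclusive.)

5

Evaluate at each i in [0,5]:
  i=0: ✗ (no rhs in [0,3])
  i=1: ✗ (no rhs in [1,4])
  i=2: ✗ (lhs fails at k=2 before rhs at j=5)
  i=3: ✗ (lhs fails at k=4 before rhs at j=5)
  i=4: ✗ (lhs fails at k=4 before rhs at j=5)
  i=5: ✓ (rhs at j=5)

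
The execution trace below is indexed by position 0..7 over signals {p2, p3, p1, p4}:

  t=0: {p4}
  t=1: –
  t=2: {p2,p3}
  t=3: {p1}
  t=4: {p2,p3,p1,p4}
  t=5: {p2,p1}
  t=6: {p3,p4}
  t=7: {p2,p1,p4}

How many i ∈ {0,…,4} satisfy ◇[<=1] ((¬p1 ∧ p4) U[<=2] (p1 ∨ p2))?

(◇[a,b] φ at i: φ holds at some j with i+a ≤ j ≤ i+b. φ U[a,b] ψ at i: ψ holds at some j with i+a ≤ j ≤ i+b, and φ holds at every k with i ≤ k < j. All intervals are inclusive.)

4

Evaluate at each i in [0,4]:
  i=0: ✗ (none in [0,1])
  i=1: ✓ (witness j=2)
  i=2: ✓ (witness j=2)
  i=3: ✓ (witness j=3)
  i=4: ✓ (witness j=4)
Positions where it holds: {1, 2, 3, 4} → 4.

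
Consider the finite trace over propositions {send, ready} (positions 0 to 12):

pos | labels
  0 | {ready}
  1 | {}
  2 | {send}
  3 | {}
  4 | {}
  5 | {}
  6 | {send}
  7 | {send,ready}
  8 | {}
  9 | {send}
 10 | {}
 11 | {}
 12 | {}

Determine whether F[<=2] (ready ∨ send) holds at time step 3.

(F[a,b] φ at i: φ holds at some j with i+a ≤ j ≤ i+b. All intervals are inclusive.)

Check (ready ∨ send) at each j in [3,5]:
  j=3: false
  j=4: false
  j=5: false
No position in the window satisfies it → formula fails.

Does not hold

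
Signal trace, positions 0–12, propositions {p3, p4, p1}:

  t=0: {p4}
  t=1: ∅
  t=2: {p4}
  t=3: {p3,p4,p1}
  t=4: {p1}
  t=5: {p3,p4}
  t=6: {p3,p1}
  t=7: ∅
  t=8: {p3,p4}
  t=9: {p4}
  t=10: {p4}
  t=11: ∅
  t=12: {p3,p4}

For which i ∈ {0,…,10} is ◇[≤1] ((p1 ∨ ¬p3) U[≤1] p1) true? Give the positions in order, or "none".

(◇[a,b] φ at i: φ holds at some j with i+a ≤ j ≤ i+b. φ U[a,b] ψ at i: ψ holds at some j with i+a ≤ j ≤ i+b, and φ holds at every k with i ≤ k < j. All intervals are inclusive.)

Evaluate at each i in [0,10]:
  i=0: ✗ (none in [0,1])
  i=1: ✓ (witness j=2)
  i=2: ✓ (witness j=2)
  i=3: ✓ (witness j=3)
  i=4: ✓ (witness j=4)
  i=5: ✓ (witness j=6)
  i=6: ✓ (witness j=6)
  i=7: ✗ (none in [7,8])
  i=8: ✗ (none in [8,9])
  i=9: ✗ (none in [9,10])
  i=10: ✗ (none in [10,11])

1, 2, 3, 4, 5, 6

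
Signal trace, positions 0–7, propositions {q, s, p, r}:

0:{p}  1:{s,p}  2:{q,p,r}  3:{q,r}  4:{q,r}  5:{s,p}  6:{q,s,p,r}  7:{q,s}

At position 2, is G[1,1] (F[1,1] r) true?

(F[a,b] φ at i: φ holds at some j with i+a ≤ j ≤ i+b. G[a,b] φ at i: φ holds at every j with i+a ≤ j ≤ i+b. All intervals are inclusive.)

True

Check F[1,1] r at every j in [3,3]:
  j=3: holds (witness at 4)
All positions satisfy it → formula holds.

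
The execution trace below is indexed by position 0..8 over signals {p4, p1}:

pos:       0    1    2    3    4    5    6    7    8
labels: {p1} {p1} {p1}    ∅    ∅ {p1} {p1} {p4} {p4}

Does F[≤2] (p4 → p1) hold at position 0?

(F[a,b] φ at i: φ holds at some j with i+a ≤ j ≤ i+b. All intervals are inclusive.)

Check (p4 → p1) at each j in [0,2]:
  j=0: true
  j=1: true
  j=2: true
Found at j=0 → formula holds.

Yes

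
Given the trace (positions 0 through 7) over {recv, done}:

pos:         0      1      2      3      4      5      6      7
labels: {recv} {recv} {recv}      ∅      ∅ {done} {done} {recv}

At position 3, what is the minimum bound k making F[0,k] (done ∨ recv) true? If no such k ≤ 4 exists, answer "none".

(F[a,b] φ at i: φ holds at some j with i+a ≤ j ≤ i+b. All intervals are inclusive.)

Scan j = 3,4,… for (done ∨ recv):
  j=3: fails
  j=4: fails
  j=5: holds
First hit at j=5, so smallest k = 5-3 = 2.

2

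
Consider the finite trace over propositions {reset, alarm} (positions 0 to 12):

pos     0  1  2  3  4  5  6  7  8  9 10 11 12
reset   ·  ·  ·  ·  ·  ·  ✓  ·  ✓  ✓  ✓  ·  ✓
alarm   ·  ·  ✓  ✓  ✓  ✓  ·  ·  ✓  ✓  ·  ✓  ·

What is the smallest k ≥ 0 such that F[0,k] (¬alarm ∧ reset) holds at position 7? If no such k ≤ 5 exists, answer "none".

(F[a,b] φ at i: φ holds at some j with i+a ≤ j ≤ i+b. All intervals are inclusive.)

3

Scan j = 7,8,… for (¬alarm ∧ reset):
  j=7: fails
  j=8: fails
  j=9: fails
  j=10: holds
First hit at j=10, so smallest k = 10-7 = 3.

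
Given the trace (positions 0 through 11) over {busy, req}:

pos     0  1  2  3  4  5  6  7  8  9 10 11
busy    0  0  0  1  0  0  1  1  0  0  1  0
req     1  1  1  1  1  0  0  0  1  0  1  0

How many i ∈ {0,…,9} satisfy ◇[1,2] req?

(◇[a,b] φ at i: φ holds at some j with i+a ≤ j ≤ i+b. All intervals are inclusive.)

8

Evaluate at each i in [0,9]:
  i=0: ✓ (witness j=1)
  i=1: ✓ (witness j=2)
  i=2: ✓ (witness j=3)
  i=3: ✓ (witness j=4)
  i=4: ✗ (none in [5,6])
  i=5: ✗ (none in [6,7])
  i=6: ✓ (witness j=8)
  i=7: ✓ (witness j=8)
  i=8: ✓ (witness j=10)
  i=9: ✓ (witness j=10)
Positions where it holds: {0, 1, 2, 3, 6, 7, 8, 9} → 8.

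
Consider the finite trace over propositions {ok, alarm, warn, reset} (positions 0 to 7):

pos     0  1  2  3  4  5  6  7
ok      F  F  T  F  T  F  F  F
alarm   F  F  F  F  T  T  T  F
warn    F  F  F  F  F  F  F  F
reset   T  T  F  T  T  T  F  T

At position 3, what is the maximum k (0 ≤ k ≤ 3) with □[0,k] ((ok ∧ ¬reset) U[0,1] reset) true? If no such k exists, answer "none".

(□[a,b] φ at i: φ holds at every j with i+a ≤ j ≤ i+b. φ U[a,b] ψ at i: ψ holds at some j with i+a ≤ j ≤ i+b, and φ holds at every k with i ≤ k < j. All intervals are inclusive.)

2

((ok ∧ ¬reset) U[0,1] reset) must hold from j=3 onward; find where it first fails.
  j=3: holds
  j=4: holds
  j=5: holds
  j=6: fails
Holds on [3,5], so largest k = 2.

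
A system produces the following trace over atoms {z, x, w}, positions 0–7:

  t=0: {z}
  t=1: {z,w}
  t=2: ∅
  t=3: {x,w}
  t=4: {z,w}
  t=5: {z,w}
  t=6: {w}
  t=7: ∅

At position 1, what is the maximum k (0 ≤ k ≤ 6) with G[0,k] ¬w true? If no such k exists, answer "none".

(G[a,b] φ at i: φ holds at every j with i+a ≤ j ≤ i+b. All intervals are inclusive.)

none

¬w must hold from j=1 onward; find where it first fails.
  j=1: fails → no k works.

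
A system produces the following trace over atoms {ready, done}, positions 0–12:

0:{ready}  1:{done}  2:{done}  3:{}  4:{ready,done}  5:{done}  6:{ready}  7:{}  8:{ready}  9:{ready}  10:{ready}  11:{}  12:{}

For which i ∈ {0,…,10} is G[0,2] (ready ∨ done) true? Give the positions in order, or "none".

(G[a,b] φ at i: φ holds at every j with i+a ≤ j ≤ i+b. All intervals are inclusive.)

0, 4, 8

Evaluate at each i in [0,10]:
  i=0: ✓ (all of [0,2])
  i=1: ✗ (fails at j=3)
  i=2: ✗ (fails at j=3)
  i=3: ✗ (fails at j=3)
  i=4: ✓ (all of [4,6])
  i=5: ✗ (fails at j=7)
  i=6: ✗ (fails at j=7)
  i=7: ✗ (fails at j=7)
  i=8: ✓ (all of [8,10])
  i=9: ✗ (fails at j=11)
  i=10: ✗ (fails at j=11)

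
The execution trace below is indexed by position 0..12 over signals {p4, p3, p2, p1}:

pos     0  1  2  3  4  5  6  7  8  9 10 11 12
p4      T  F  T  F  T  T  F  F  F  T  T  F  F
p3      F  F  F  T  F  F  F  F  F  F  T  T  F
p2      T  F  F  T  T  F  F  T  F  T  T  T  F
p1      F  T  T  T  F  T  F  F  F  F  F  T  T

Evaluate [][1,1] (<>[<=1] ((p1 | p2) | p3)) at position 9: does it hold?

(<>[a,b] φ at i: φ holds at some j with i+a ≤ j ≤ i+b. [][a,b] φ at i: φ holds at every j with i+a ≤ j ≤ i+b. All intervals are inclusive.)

Yes

Check <>[<=1] ((p1 | p2) | p3) at every j in [10,10]:
  j=10: holds (witness at 10)
All positions satisfy it → formula holds.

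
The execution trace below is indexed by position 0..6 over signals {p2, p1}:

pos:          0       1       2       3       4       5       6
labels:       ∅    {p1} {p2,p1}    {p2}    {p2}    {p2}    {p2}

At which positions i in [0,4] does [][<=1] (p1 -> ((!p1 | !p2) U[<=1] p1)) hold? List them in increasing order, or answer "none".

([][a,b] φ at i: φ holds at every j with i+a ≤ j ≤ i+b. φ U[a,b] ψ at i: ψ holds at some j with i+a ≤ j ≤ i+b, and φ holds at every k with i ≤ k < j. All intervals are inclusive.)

0, 1, 2, 3, 4

Evaluate at each i in [0,4]:
  i=0: ✓ (all of [0,1])
  i=1: ✓ (all of [1,2])
  i=2: ✓ (all of [2,3])
  i=3: ✓ (all of [3,4])
  i=4: ✓ (all of [4,5])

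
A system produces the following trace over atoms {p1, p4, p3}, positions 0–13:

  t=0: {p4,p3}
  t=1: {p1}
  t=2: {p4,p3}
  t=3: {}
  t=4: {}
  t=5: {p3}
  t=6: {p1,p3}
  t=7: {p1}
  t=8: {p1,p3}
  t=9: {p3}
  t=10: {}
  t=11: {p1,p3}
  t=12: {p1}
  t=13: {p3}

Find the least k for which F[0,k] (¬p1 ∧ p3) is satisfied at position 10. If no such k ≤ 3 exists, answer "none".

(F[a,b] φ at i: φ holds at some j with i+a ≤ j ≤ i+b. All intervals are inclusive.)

Scan j = 10,11,… for (¬p1 ∧ p3):
  j=10: fails
  j=11: fails
  j=12: fails
  j=13: holds
First hit at j=13, so smallest k = 13-10 = 3.

3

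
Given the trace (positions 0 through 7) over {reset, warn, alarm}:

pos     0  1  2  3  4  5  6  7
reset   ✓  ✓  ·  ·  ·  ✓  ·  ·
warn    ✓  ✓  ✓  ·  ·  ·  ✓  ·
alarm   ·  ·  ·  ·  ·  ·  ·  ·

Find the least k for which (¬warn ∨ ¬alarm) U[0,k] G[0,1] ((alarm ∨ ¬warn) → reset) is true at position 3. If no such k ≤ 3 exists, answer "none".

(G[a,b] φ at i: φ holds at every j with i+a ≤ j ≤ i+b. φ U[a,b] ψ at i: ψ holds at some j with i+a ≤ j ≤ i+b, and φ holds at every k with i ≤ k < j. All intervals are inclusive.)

2

Need earliest j ≥ 3 with G[0,1] ((alarm ∨ ¬warn) → reset), and (¬warn ∨ ¬alarm) at every k in [3,j-1].
  j=3: rhs fails.
  j=4: rhs fails.
  j=5: rhs holds; lhs holds on [3,4]. k = 2.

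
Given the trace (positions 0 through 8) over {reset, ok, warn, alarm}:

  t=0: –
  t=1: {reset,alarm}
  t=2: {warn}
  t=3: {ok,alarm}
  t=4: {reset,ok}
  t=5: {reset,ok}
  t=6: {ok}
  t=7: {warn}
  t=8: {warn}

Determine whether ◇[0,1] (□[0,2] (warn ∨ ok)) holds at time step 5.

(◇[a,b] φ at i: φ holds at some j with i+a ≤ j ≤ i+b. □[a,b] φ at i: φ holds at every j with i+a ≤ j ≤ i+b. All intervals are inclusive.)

Check □[0,2] (warn ∨ ok) at each j in [5,6]:
  j=5: holds on [5,7]
  j=6: holds on [6,8]
Found at j=5 → formula holds.

True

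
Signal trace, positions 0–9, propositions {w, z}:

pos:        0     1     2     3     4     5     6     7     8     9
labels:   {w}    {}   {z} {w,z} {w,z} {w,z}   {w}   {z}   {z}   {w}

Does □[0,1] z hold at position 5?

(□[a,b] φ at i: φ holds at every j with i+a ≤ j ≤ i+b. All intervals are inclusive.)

Check z at every j in [5,6]:
  j=5: true
  j=6: false
Fails at j=6 → formula fails.

No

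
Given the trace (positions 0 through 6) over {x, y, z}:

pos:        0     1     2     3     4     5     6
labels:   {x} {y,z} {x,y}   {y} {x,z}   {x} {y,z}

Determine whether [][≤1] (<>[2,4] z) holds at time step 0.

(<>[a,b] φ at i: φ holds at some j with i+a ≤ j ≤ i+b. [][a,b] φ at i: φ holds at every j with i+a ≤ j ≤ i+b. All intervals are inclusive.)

Check <>[2,4] z at every j in [0,1]:
  j=0: holds (witness at 4)
  j=1: holds (witness at 4)
All positions satisfy it → formula holds.

True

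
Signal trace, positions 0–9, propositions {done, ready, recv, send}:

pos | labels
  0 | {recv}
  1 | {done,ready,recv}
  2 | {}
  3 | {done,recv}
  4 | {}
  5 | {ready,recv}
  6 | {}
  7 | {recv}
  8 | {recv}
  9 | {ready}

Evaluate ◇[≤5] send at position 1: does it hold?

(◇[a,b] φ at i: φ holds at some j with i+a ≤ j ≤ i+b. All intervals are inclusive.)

Check send at each j in [1,6]:
  j=1: false
  j=2: false
  j=3: false
  j=4: false
  j=5: false
  j=6: false
No position in the window satisfies it → formula fails.

Does not hold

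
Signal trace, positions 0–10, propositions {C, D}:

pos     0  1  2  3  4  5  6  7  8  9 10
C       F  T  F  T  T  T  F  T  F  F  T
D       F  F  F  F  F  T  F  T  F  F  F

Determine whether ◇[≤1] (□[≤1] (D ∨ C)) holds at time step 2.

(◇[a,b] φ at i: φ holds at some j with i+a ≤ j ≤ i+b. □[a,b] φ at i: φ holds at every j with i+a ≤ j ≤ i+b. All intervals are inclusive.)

Yes

Check □[≤1] (D ∨ C) at each j in [2,3]:
  j=2: fails at 2
  j=3: holds on [3,4]
Found at j=3 → formula holds.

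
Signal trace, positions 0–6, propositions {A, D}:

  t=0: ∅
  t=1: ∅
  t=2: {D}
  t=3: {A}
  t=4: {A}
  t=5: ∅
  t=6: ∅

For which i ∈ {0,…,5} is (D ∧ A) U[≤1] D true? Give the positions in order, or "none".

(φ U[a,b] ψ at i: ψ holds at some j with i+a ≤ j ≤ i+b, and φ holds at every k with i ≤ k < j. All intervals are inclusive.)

Evaluate at each i in [0,5]:
  i=0: ✗ (no rhs in [0,1])
  i=1: ✗ (lhs fails at k=1 before rhs at j=2)
  i=2: ✓ (rhs at j=2)
  i=3: ✗ (no rhs in [3,4])
  i=4: ✗ (no rhs in [4,5])
  i=5: ✗ (no rhs in [5,6])

2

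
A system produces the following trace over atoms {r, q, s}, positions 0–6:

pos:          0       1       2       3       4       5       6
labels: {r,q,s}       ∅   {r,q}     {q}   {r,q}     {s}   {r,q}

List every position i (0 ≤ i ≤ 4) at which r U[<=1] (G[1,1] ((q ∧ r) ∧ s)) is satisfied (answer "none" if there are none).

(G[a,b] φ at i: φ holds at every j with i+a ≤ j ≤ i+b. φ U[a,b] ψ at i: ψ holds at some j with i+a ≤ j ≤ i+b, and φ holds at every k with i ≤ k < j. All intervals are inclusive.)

Evaluate at each i in [0,4]:
  i=0: ✗ (no rhs in [0,1])
  i=1: ✗ (no rhs in [1,2])
  i=2: ✗ (no rhs in [2,3])
  i=3: ✗ (no rhs in [3,4])
  i=4: ✗ (no rhs in [4,5])

none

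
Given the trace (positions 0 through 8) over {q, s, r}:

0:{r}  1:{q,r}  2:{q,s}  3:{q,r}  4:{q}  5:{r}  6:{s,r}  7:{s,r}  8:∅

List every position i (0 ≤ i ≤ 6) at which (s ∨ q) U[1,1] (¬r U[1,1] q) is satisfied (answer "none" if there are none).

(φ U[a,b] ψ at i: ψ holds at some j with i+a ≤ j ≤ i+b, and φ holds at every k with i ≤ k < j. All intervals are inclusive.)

Evaluate at each i in [0,6]:
  i=0: ✗ (no rhs in [1,1])
  i=1: ✓ (rhs at j=2; lhs holds on [1,1])
  i=2: ✗ (no rhs in [3,3])
  i=3: ✗ (no rhs in [4,4])
  i=4: ✗ (no rhs in [5,5])
  i=5: ✗ (no rhs in [6,6])
  i=6: ✗ (no rhs in [7,7])

1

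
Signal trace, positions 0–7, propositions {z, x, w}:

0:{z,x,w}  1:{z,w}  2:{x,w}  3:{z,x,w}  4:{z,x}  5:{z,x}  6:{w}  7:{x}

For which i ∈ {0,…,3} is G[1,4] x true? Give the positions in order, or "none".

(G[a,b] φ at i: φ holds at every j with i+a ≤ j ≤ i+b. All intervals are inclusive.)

Evaluate at each i in [0,3]:
  i=0: ✗ (fails at j=1)
  i=1: ✓ (all of [2,5])
  i=2: ✗ (fails at j=6)
  i=3: ✗ (fails at j=6)

1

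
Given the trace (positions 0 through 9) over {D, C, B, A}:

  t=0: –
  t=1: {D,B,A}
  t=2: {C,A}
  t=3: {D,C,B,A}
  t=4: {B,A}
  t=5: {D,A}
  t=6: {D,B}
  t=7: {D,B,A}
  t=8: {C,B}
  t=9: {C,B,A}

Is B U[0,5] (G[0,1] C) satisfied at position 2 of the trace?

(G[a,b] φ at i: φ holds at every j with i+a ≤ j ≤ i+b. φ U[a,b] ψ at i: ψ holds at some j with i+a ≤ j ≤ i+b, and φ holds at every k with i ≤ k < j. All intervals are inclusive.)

Need some j in [2,7] with G[0,1] C, and B at every k in [2,j-1].
  j=2: G[0,1] C holds; no prefix to check → satisfied.

Yes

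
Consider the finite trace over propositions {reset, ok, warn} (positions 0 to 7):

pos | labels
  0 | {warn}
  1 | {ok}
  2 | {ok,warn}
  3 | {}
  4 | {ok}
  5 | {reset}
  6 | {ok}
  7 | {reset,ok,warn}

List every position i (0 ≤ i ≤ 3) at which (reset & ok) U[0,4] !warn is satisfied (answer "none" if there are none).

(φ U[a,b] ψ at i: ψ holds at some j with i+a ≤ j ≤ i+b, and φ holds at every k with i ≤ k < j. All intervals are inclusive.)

1, 3

Evaluate at each i in [0,3]:
  i=0: ✗ (lhs fails at k=0 before rhs at j=1)
  i=1: ✓ (rhs at j=1)
  i=2: ✗ (lhs fails at k=2 before rhs at j=3)
  i=3: ✓ (rhs at j=3)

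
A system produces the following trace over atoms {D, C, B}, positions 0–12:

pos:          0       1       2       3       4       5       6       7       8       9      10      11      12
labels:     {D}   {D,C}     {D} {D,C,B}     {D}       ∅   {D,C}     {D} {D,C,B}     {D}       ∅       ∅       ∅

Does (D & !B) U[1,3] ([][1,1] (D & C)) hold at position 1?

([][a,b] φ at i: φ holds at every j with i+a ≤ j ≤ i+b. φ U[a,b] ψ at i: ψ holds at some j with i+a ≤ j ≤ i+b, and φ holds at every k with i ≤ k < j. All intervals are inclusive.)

Need some j in [2,4] with [][1,1] (D & C), and (D & !B) at every k in [1,j-1].
  j=2: [][1,1] (D & C) holds; (D & !B) holds at every k in [1,1] → satisfied.

True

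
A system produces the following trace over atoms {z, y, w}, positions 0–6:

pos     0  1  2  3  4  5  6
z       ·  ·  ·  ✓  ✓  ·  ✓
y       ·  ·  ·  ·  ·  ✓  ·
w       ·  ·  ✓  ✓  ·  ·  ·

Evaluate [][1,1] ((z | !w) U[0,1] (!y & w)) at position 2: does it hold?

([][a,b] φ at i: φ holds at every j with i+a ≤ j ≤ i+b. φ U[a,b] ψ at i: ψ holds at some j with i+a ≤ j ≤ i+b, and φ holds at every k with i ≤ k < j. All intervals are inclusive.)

Check ((z | !w) U[0,1] (!y & w)) at every j in [3,3]:
  j=3: holds
All positions satisfy it → formula holds.

True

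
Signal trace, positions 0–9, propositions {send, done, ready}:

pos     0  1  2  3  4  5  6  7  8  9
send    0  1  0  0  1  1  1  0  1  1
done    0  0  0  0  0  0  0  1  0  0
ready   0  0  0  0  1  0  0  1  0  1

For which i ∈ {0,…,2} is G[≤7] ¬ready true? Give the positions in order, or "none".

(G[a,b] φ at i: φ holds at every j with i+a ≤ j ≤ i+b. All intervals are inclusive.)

none

Evaluate at each i in [0,2]:
  i=0: ✗ (fails at j=4)
  i=1: ✗ (fails at j=4)
  i=2: ✗ (fails at j=4)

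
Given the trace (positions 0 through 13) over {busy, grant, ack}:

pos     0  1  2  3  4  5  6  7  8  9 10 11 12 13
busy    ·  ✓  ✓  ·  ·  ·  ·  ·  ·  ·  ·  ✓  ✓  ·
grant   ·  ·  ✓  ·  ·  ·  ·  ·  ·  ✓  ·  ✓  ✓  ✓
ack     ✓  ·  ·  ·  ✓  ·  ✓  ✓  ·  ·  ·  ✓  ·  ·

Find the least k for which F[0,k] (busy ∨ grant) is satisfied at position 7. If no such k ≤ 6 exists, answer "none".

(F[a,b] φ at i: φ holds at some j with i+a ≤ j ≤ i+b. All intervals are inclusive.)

2

Scan j = 7,8,… for (busy ∨ grant):
  j=7: fails
  j=8: fails
  j=9: holds
First hit at j=9, so smallest k = 9-7 = 2.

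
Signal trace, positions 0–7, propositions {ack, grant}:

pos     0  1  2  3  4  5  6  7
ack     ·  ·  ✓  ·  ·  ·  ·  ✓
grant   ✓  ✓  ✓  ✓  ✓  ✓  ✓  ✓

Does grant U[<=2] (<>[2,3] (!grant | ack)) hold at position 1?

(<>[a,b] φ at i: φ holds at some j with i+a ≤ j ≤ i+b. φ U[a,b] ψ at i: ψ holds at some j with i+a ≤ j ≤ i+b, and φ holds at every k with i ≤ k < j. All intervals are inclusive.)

Need some j in [1,3] with <>[2,3] (!grant | ack), and grant at every k in [1,j-1].
  j=1: <>[2,3] (!grant | ack) — fails (none in [3,4]).
  j=2: <>[2,3] (!grant | ack) — fails (none in [4,5]).
  j=3: <>[2,3] (!grant | ack) — fails (none in [5,6]).
No j in the window works → until fails.

False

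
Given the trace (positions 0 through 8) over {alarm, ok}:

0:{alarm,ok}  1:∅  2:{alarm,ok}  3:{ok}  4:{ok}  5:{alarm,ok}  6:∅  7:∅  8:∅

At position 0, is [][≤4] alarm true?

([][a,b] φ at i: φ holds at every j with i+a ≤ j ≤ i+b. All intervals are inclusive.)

No

Check alarm at every j in [0,4]:
  j=0: true
  j=1: false
  j=2: true
  j=3: false
  j=4: false
Fails at j=1 → formula fails.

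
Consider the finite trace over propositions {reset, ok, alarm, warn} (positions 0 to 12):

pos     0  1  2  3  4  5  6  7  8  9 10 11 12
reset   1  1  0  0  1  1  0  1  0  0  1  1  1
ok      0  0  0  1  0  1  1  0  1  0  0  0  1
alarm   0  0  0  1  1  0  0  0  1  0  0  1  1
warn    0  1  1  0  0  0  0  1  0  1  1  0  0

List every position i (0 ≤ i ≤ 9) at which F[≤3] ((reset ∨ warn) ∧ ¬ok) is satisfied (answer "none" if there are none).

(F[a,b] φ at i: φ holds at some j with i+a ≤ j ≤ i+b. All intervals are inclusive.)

Evaluate at each i in [0,9]:
  i=0: ✓ (witness j=0)
  i=1: ✓ (witness j=1)
  i=2: ✓ (witness j=2)
  i=3: ✓ (witness j=4)
  i=4: ✓ (witness j=4)
  i=5: ✓ (witness j=7)
  i=6: ✓ (witness j=7)
  i=7: ✓ (witness j=7)
  i=8: ✓ (witness j=9)
  i=9: ✓ (witness j=9)

0, 1, 2, 3, 4, 5, 6, 7, 8, 9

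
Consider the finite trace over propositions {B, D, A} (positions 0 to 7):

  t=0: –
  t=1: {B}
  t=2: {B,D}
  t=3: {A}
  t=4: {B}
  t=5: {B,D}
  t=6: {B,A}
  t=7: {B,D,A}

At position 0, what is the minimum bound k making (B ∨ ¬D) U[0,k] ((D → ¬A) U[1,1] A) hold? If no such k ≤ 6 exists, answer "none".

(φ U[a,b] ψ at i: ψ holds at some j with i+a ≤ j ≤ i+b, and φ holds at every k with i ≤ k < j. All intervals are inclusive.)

2

Need earliest j ≥ 0 with ((D → ¬A) U[1,1] A), and (B ∨ ¬D) at every k in [0,j-1].
  j=0: rhs fails.
  j=1: rhs fails.
  j=2: rhs holds; lhs holds on [0,1]. k = 2.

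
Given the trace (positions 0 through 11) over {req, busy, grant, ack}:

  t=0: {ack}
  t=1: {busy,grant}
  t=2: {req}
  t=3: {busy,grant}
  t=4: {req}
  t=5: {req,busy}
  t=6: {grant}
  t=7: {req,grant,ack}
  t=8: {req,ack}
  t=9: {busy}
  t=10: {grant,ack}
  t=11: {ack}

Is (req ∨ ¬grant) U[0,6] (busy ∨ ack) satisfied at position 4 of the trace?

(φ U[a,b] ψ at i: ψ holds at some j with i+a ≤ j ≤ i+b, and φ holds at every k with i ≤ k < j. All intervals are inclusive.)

Yes

Need some j in [4,10] with (busy ∨ ack), and (req ∨ ¬grant) at every k in [4,j-1].
  j=4: (busy ∨ ack) false.
  j=5: (busy ∨ ack) holds; (req ∨ ¬grant) holds at every k in [4,4] → satisfied.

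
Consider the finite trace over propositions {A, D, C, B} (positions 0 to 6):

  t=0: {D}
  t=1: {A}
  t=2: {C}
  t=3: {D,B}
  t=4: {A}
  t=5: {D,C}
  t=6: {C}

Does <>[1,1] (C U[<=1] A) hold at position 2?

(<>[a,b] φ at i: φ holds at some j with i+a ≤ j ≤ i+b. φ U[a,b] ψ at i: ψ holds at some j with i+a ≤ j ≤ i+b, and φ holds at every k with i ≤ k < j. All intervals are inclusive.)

Check (C U[<=1] A) at each j in [3,3]:
  j=3: fails
No position in the window satisfies it → formula fails.

False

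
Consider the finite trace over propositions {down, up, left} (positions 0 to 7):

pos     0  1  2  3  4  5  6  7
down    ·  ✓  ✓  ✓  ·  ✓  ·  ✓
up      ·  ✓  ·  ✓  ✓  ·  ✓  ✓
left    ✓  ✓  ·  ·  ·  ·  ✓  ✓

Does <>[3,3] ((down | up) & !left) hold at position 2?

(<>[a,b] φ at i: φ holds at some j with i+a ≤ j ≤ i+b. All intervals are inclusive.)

Yes

Check ((down | up) & !left) at each j in [5,5]:
  j=5: true
Found at j=5 → formula holds.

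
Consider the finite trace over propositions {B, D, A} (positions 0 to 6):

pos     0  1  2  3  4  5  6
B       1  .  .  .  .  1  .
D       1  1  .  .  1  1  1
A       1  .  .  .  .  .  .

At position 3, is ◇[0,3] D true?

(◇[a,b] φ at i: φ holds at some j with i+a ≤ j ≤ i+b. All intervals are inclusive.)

Yes

Check D at each j in [3,6]:
  j=3: false
  j=4: true
  j=5: true
  j=6: true
Found at j=4 → formula holds.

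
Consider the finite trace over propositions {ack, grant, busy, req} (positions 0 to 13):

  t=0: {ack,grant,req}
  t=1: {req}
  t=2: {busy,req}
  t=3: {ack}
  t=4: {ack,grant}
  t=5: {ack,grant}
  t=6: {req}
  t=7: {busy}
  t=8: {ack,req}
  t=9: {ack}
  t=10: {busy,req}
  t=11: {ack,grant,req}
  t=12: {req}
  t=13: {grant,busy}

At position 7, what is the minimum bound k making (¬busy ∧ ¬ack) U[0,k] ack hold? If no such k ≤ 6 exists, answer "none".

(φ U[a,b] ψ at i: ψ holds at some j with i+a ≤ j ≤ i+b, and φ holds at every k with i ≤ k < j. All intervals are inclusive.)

Need earliest j ≥ 7 with ack, and (¬busy ∧ ¬ack) at every k in [7,j-1].
  j=7: rhs fails.
  j=8: rhs holds but lhs fails at k=7.
  j=9: rhs holds but lhs fails at k=7.
  j=10: rhs fails.
  j=11: rhs holds but lhs fails at k=7.
  j=12: rhs fails.
  j=13: rhs fails.
No witness within the range → none.

none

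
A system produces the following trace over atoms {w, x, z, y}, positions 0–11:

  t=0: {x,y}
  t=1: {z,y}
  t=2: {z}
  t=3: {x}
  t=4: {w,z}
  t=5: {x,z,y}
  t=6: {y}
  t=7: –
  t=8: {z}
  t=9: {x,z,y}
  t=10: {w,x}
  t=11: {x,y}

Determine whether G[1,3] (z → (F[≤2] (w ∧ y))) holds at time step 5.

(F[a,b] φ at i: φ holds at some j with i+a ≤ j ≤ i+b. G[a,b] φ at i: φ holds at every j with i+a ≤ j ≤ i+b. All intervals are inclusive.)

No

Check (z → (F[≤2] (w ∧ y))) at every j in [6,8]:
  j=6: antecedent false → ✓
  j=7: antecedent false → ✓
  j=8: antecedent true; consequent fails (none in [8,10]) → ✗
Fails at j=8 → formula fails.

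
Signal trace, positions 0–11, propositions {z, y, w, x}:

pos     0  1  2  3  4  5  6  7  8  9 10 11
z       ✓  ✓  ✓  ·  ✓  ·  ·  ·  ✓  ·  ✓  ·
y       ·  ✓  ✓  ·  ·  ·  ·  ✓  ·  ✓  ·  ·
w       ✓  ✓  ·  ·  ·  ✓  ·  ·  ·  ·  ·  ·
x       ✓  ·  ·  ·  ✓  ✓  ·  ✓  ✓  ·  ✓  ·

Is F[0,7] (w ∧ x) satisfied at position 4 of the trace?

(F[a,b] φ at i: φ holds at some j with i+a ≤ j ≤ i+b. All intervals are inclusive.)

Check (w ∧ x) at each j in [4,11]:
  j=4: false
  j=5: true
  j=6: false
  j=7: false
  j=8: false
  j=9: false
  j=10: false
  j=11: false
Found at j=5 → formula holds.

Yes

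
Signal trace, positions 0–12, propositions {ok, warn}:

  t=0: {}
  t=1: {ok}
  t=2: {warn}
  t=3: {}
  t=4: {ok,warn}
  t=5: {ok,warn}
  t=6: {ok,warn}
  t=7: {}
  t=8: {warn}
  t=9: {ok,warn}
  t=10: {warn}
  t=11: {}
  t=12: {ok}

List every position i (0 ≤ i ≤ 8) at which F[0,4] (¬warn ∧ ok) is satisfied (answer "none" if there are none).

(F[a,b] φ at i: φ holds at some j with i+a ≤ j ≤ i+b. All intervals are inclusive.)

0, 1, 8

Evaluate at each i in [0,8]:
  i=0: ✓ (witness j=1)
  i=1: ✓ (witness j=1)
  i=2: ✗ (none in [2,6])
  i=3: ✗ (none in [3,7])
  i=4: ✗ (none in [4,8])
  i=5: ✗ (none in [5,9])
  i=6: ✗ (none in [6,10])
  i=7: ✗ (none in [7,11])
  i=8: ✓ (witness j=12)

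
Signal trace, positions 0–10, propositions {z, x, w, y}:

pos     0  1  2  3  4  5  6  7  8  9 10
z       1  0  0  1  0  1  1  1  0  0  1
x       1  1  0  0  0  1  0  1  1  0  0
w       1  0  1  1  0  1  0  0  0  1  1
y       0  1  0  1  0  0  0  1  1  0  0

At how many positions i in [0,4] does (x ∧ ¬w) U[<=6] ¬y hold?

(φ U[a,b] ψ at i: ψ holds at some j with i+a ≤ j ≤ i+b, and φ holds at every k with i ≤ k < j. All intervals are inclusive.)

Evaluate at each i in [0,4]:
  i=0: ✓ (rhs at j=0)
  i=1: ✓ (rhs at j=2; lhs holds on [1,1])
  i=2: ✓ (rhs at j=2)
  i=3: ✗ (lhs fails at k=3 before rhs at j=4)
  i=4: ✓ (rhs at j=4)
Positions where it holds: {0, 1, 2, 4} → 4.

4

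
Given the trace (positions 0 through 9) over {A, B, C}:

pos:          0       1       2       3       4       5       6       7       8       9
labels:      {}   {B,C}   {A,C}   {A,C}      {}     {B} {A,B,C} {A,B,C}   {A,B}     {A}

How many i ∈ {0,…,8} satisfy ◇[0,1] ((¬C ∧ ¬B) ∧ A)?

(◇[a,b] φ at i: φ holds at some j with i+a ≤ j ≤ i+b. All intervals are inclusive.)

Evaluate at each i in [0,8]:
  i=0: ✗ (none in [0,1])
  i=1: ✗ (none in [1,2])
  i=2: ✗ (none in [2,3])
  i=3: ✗ (none in [3,4])
  i=4: ✗ (none in [4,5])
  i=5: ✗ (none in [5,6])
  i=6: ✗ (none in [6,7])
  i=7: ✗ (none in [7,8])
  i=8: ✓ (witness j=9)
Positions where it holds: {8} → 1.

1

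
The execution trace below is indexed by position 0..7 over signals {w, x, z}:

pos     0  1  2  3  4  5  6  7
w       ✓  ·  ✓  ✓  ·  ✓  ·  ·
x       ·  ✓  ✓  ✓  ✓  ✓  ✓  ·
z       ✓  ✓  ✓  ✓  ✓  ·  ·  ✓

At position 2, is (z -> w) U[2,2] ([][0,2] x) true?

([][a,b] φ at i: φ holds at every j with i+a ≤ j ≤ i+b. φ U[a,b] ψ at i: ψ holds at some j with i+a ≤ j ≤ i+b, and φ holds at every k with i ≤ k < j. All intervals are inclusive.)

Need some j in [4,4] with [][0,2] x, and (z -> w) at every k in [2,j-1].
  j=4: [][0,2] x holds; (z -> w) holds at every k in [2,3] → satisfied.

Yes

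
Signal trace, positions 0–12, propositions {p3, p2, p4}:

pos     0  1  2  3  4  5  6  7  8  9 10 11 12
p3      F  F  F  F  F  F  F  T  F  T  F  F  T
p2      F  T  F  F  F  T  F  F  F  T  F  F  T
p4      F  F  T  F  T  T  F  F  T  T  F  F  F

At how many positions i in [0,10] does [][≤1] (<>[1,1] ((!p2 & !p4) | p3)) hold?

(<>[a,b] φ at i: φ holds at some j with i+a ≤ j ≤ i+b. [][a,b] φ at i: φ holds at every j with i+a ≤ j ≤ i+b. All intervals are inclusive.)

4

Evaluate at each i in [0,10]:
  i=0: ✗ (fails at j=0)
  i=1: ✗ (fails at j=1)
  i=2: ✗ (fails at j=3)
  i=3: ✗ (fails at j=3)
  i=4: ✗ (fails at j=4)
  i=5: ✓ (all of [5,6])
  i=6: ✗ (fails at j=7)
  i=7: ✗ (fails at j=7)
  i=8: ✓ (all of [8,9])
  i=9: ✓ (all of [9,10])
  i=10: ✓ (all of [10,11])
Positions where it holds: {5, 8, 9, 10} → 4.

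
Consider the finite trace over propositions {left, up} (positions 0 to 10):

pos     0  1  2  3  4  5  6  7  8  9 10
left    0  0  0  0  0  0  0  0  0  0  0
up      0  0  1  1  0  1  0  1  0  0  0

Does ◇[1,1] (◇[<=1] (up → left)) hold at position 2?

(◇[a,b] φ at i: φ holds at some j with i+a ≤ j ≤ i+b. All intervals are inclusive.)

Yes

Check ◇[<=1] (up → left) at each j in [3,3]:
  j=3: holds (witness at 4)
Found at j=3 → formula holds.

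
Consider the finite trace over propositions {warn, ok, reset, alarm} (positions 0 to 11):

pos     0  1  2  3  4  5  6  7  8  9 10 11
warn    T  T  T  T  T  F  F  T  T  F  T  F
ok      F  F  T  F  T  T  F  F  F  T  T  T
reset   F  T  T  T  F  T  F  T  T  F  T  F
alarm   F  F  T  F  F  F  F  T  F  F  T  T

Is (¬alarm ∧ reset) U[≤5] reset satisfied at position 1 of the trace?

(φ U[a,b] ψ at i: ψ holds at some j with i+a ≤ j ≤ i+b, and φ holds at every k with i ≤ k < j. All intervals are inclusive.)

Need some j in [1,6] with reset, and (¬alarm ∧ reset) at every k in [1,j-1].
  j=1: reset holds; no prefix to check → satisfied.

Holds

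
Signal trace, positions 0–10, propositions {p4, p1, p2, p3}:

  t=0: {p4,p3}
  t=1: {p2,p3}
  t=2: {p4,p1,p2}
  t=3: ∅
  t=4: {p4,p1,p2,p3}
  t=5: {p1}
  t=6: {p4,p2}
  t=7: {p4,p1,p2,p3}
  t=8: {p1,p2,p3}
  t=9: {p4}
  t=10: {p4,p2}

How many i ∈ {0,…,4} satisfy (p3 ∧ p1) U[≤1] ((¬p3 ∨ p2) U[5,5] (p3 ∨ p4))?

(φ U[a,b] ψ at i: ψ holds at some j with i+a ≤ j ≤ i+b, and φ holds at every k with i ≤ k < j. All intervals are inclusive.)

4

Evaluate at each i in [0,4]:
  i=0: ✗ (lhs fails at k=0 before rhs at j=1)
  i=1: ✓ (rhs at j=1)
  i=2: ✓ (rhs at j=2)
  i=3: ✓ (rhs at j=3)
  i=4: ✓ (rhs at j=4)
Positions where it holds: {1, 2, 3, 4} → 4.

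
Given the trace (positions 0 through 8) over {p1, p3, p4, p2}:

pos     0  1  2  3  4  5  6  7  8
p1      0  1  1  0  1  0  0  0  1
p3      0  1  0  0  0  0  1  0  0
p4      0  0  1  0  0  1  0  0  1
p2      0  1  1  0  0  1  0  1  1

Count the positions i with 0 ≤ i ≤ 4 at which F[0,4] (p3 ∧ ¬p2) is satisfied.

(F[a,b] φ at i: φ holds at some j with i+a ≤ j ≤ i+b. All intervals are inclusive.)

Evaluate at each i in [0,4]:
  i=0: ✗ (none in [0,4])
  i=1: ✗ (none in [1,5])
  i=2: ✓ (witness j=6)
  i=3: ✓ (witness j=6)
  i=4: ✓ (witness j=6)
Positions where it holds: {2, 3, 4} → 3.

3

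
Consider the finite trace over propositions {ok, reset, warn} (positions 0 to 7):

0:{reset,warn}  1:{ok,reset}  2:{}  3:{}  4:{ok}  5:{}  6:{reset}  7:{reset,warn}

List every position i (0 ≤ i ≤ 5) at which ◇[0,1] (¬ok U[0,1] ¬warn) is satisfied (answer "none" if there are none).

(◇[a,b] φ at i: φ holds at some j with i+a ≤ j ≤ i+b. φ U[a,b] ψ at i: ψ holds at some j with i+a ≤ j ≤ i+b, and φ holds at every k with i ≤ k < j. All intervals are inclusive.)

Evaluate at each i in [0,5]:
  i=0: ✓ (witness j=0)
  i=1: ✓ (witness j=1)
  i=2: ✓ (witness j=2)
  i=3: ✓ (witness j=3)
  i=4: ✓ (witness j=4)
  i=5: ✓ (witness j=5)

0, 1, 2, 3, 4, 5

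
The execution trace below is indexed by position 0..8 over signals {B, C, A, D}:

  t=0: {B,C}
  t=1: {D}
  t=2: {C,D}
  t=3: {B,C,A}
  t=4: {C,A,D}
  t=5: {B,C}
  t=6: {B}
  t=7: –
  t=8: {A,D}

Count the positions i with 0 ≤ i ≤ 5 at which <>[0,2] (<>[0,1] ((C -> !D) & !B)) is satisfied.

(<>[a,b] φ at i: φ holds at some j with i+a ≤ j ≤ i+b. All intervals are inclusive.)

4

Evaluate at each i in [0,5]:
  i=0: ✓ (witness j=0)
  i=1: ✓ (witness j=1)
  i=2: ✗ (none in [2,4])
  i=3: ✗ (none in [3,5])
  i=4: ✓ (witness j=6)
  i=5: ✓ (witness j=6)
Positions where it holds: {0, 1, 4, 5} → 4.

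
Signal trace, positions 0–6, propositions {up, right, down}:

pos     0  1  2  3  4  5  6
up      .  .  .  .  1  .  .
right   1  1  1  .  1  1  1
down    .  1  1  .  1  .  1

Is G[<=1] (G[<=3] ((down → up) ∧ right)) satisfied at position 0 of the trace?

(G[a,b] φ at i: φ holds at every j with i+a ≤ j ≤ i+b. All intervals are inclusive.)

False

Check G[<=3] ((down → up) ∧ right) at every j in [0,1]:
  j=0: fails at 1
  j=1: fails at 1
Fails at j=0 → formula fails.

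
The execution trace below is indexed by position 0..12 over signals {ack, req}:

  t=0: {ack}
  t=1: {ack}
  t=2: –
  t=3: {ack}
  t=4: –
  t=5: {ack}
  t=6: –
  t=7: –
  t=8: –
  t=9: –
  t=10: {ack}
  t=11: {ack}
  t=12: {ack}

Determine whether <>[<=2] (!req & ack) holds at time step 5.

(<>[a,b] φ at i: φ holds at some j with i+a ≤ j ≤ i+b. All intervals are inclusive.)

Check (!req & ack) at each j in [5,7]:
  j=5: true
  j=6: false
  j=7: false
Found at j=5 → formula holds.

Yes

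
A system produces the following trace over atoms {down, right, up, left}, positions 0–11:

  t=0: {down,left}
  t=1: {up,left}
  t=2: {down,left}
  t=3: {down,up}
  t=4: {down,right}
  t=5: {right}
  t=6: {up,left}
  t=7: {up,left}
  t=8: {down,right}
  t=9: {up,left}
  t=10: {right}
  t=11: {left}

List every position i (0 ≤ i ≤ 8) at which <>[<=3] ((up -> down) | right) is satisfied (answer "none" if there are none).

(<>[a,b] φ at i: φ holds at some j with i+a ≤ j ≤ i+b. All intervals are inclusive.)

Evaluate at each i in [0,8]:
  i=0: ✓ (witness j=0)
  i=1: ✓ (witness j=2)
  i=2: ✓ (witness j=2)
  i=3: ✓ (witness j=3)
  i=4: ✓ (witness j=4)
  i=5: ✓ (witness j=5)
  i=6: ✓ (witness j=8)
  i=7: ✓ (witness j=8)
  i=8: ✓ (witness j=8)

0, 1, 2, 3, 4, 5, 6, 7, 8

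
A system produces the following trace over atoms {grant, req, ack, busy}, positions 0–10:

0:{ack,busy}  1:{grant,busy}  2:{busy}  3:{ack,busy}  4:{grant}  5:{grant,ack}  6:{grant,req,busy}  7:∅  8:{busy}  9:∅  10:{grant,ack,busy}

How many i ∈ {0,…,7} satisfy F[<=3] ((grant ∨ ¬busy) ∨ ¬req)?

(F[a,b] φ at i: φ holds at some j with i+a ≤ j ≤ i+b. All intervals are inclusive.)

8

Evaluate at each i in [0,7]:
  i=0: ✓ (witness j=0)
  i=1: ✓ (witness j=1)
  i=2: ✓ (witness j=2)
  i=3: ✓ (witness j=3)
  i=4: ✓ (witness j=4)
  i=5: ✓ (witness j=5)
  i=6: ✓ (witness j=6)
  i=7: ✓ (witness j=7)
Positions where it holds: {0, 1, 2, 3, 4, 5, 6, 7} → 8.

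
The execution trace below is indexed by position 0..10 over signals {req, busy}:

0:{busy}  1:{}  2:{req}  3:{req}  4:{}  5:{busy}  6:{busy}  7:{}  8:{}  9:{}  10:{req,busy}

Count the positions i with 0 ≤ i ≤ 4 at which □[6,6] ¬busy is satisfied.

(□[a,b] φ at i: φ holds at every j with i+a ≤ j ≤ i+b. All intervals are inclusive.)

Evaluate at each i in [0,4]:
  i=0: ✗ (fails at j=6)
  i=1: ✓ (all of [7,7])
  i=2: ✓ (all of [8,8])
  i=3: ✓ (all of [9,9])
  i=4: ✗ (fails at j=10)
Positions where it holds: {1, 2, 3} → 3.

3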